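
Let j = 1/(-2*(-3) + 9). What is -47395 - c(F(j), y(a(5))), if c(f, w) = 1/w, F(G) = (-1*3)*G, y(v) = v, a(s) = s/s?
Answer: -47396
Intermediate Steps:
a(s) = 1
j = 1/15 (j = 1/(6 + 9) = 1/15 ≈ 0.066667)
F(G) = -3*G
-47395 - c(F(j), y(a(5))) = -47395 - 1/1 = -47395 - 1*1 = -47395 - 1 = -47396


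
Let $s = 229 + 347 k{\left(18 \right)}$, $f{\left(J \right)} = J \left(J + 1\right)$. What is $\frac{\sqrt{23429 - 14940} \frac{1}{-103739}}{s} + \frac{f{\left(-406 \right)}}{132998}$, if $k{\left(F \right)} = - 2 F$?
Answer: $\frac{82215}{66499} + \frac{\sqrt{8489}}{1272151357} \approx 1.2363$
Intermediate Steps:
$f{\left(J \right)} = J \left(1 + J\right)$
$s = -12263$ ($s = 229 + 347 \left(\left(-2\right) 18\right) = 229 + 347 \left(-36\right) = 229 - 12492 = -12263$)
$\frac{\sqrt{23429 - 14940} \frac{1}{-103739}}{s} + \frac{f{\left(-406 \right)}}{132998} = \frac{\sqrt{23429 - 14940} \frac{1}{-103739}}{-12263} + \frac{\left(-406\right) \left(1 - 406\right)}{132998} = \sqrt{8489} \left(- \frac{1}{103739}\right) \left(- \frac{1}{12263}\right) + \left(-406\right) \left(-405\right) \frac{1}{132998} = - \frac{\sqrt{8489}}{103739} \left(- \frac{1}{12263}\right) + 164430 \cdot \frac{1}{132998} = \frac{\sqrt{8489}}{1272151357} + \frac{82215}{66499} = \frac{82215}{66499} + \frac{\sqrt{8489}}{1272151357}$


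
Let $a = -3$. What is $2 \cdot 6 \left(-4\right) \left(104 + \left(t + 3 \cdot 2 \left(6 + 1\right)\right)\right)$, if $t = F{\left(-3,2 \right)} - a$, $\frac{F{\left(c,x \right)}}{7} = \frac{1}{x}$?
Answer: $-7320$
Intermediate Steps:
$F{\left(c,x \right)} = \frac{7}{x}$
$t = \frac{13}{2}$ ($t = \frac{7}{2} - -3 = 7 \cdot \frac{1}{2} + 3 = \frac{7}{2} + 3 = \frac{13}{2} \approx 6.5$)
$2 \cdot 6 \left(-4\right) \left(104 + \left(t + 3 \cdot 2 \left(6 + 1\right)\right)\right) = 2 \cdot 6 \left(-4\right) \left(104 + \left(\frac{13}{2} + 3 \cdot 2 \left(6 + 1\right)\right)\right) = 12 \left(-4\right) \left(104 + \left(\frac{13}{2} + 3 \cdot 2 \cdot 7\right)\right) = - 48 \left(104 + \left(\frac{13}{2} + 3 \cdot 14\right)\right) = - 48 \left(104 + \left(\frac{13}{2} + 42\right)\right) = - 48 \left(104 + \frac{97}{2}\right) = \left(-48\right) \frac{305}{2} = -7320$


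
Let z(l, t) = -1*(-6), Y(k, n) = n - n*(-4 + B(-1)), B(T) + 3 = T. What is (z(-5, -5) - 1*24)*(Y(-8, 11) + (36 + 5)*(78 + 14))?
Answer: -69678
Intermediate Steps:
B(T) = -3 + T
Y(k, n) = 9*n (Y(k, n) = n - n*(-4 + (-3 - 1)) = n - n*(-4 - 4) = n - n*(-8) = n - (-8)*n = n + 8*n = 9*n)
z(l, t) = 6
(z(-5, -5) - 1*24)*(Y(-8, 11) + (36 + 5)*(78 + 14)) = (6 - 1*24)*(9*11 + (36 + 5)*(78 + 14)) = (6 - 24)*(99 + 41*92) = -18*(99 + 3772) = -18*3871 = -69678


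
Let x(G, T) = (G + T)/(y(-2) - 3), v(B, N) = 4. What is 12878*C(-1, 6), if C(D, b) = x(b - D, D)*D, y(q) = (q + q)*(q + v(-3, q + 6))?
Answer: 77268/11 ≈ 7024.4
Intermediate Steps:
y(q) = 2*q*(4 + q) (y(q) = (q + q)*(q + 4) = (2*q)*(4 + q) = 2*q*(4 + q))
x(G, T) = -G/11 - T/11 (x(G, T) = (G + T)/(2*(-2)*(4 - 2) - 3) = (G + T)/(2*(-2)*2 - 3) = (G + T)/(-8 - 3) = (G + T)/(-11) = (G + T)*(-1/11) = -G/11 - T/11)
C(D, b) = -D*b/11 (C(D, b) = (-(b - D)/11 - D/11)*D = ((-b/11 + D/11) - D/11)*D = (-b/11)*D = -D*b/11)
12878*C(-1, 6) = 12878*(-1/11*(-1)*6) = 12878*(6/11) = 77268/11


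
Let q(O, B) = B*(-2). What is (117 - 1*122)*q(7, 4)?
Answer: 40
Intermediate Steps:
q(O, B) = -2*B
(117 - 1*122)*q(7, 4) = (117 - 1*122)*(-2*4) = (117 - 122)*(-8) = -5*(-8) = 40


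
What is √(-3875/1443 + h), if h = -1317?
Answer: I*√2747913558/1443 ≈ 36.327*I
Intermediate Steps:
√(-3875/1443 + h) = √(-3875/1443 - 1317) = √(-1904306/1443) = I*√2747913558/1443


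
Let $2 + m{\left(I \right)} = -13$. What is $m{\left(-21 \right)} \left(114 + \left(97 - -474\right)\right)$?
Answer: $-10275$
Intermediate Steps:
$m{\left(I \right)} = -15$ ($m{\left(I \right)} = -2 - 13 = -15$)
$m{\left(-21 \right)} \left(114 + \left(97 - -474\right)\right) = - 15 \left(114 + \left(97 - -474\right)\right) = - 15 \left(114 + \left(97 + 474\right)\right) = - 15 \left(114 + 571\right) = \left(-15\right) 685 = -10275$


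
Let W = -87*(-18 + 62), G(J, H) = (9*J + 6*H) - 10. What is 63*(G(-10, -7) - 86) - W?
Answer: -10536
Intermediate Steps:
G(J, H) = -10 + 6*H + 9*J (G(J, H) = (6*H + 9*J) - 10 = -10 + 6*H + 9*J)
W = -3828 (W = -87*44 = -3828)
63*(G(-10, -7) - 86) - W = 63*((-10 + 6*(-7) + 9*(-10)) - 86) - 1*(-3828) = 63*((-10 - 42 - 90) - 86) + 3828 = 63*(-142 - 86) + 3828 = 63*(-228) + 3828 = -14364 + 3828 = -10536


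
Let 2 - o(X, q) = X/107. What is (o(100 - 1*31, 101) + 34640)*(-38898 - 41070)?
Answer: -296411388000/107 ≈ -2.7702e+9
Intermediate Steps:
o(X, q) = 2 - X/107
(o(100 - 1*31, 101) + 34640)*(-38898 - 41070) = ((2 - (100 - 1*31)/107) + 34640)*(-38898 - 41070) = ((2 - (100 - 31)/107) + 34640)*(-79968) = ((2 - 1/107*69) + 34640)*(-79968) = ((2 - 69/107) + 34640)*(-79968) = (145/107 + 34640)*(-79968) = (3706625/107)*(-79968) = -296411388000/107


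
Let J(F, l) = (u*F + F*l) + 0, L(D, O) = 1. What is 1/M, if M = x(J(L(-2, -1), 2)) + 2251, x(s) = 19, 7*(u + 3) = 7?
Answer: 1/2270 ≈ 0.00044053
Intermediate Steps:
u = -2 (u = -3 + (⅐)*7 = -3 + 1 = -2)
J(F, l) = -2*F + F*l (J(F, l) = (-2*F + F*l) + 0 = -2*F + F*l)
M = 2270 (M = 19 + 2251 = 2270)
1/M = 1/2270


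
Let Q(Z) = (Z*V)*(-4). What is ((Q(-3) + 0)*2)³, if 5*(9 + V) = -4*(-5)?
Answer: -1728000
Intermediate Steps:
V = -5 (V = -9 + (-4*(-5))/5 = -9 + (⅕)*20 = -9 + 4 = -5)
Q(Z) = 20*Z (Q(Z) = (Z*(-5))*(-4) = -5*Z*(-4) = 20*Z)
((Q(-3) + 0)*2)³ = ((20*(-3) + 0)*2)³ = ((-60 + 0)*2)³ = (-60*2)³ = (-120)³ = -1728000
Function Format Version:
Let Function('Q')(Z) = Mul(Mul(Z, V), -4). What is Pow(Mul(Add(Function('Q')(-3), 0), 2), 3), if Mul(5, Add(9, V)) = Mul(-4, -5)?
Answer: -1728000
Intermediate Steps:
V = -5 (V = Add(-9, Mul(Rational(1, 5), Mul(-4, -5))) = Add(-9, Mul(Rational(1, 5), 20)) = Add(-9, 4) = -5)
Function('Q')(Z) = Mul(20, Z) (Function('Q')(Z) = Mul(Mul(Z, -5), -4) = Mul(Mul(-5, Z), -4) = Mul(20, Z))
Pow(Mul(Add(Function('Q')(-3), 0), 2), 3) = Pow(Mul(Add(Mul(20, -3), 0), 2), 3) = Pow(Mul(Add(-60, 0), 2), 3) = Pow(Mul(-60, 2), 3) = Pow(-120, 3) = -1728000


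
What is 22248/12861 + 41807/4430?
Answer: 70693163/6330470 ≈ 11.167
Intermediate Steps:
22248/12861 + 41807/4430 = 22248*(1/12861) + 41807*(1/4430) = 2472/1429 + 41807/4430 = 70693163/6330470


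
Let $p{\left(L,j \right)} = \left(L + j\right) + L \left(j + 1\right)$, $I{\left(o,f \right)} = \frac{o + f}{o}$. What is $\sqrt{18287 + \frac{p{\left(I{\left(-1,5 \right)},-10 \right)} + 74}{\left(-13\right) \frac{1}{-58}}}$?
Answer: $\frac{\sqrt{3162887}}{13} \approx 136.8$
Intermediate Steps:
$I{\left(o,f \right)} = \frac{f + o}{o}$
$p{\left(L,j \right)} = L + j + L \left(1 + j\right)$ ($p{\left(L,j \right)} = \left(L + j\right) + L \left(1 + j\right) = L + j + L \left(1 + j\right)$)
$\sqrt{18287 + \frac{p{\left(I{\left(-1,5 \right)},-10 \right)} + 74}{\left(-13\right) \frac{1}{-58}}} = \sqrt{18287 + \frac{\left(-10 + 2 \frac{5 - 1}{-1} + \frac{5 - 1}{-1} \left(-10\right)\right) + 74}{\left(-13\right) \frac{1}{-58}}} = \sqrt{18287 + \frac{\left(-10 + 2 \left(\left(-1\right) 4\right) + \left(-1\right) 4 \left(-10\right)\right) + 74}{\left(-13\right) \left(- \frac{1}{58}\right)}} = \sqrt{18287 + \frac{\left(-10 + 2 \left(-4\right) - -40\right) + 74}{\frac{13}{58}}} = \sqrt{18287 + \frac{58 \left(\left(-10 - 8 + 40\right) + 74\right)}{13}} = \sqrt{18287 + \frac{58 \left(22 + 74\right)}{13}} = \sqrt{18287 + \frac{58}{13} \cdot 96} = \sqrt{18287 + \frac{5568}{13}} = \sqrt{\frac{243299}{13}} = \frac{\sqrt{3162887}}{13}$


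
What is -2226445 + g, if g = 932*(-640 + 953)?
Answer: -1934729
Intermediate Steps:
g = 291716 (g = 932*313 = 291716)
-2226445 + g = -2226445 + 291716 = -1934729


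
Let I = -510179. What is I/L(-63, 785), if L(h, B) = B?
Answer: -510179/785 ≈ -649.91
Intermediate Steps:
I/L(-63, 785) = -510179/785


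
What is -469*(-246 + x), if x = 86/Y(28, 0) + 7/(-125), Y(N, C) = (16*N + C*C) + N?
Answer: 490090997/4250 ≈ 1.1532e+5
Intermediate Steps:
Y(N, C) = C² + 17*N (Y(N, C) = (16*N + C²) + N = (C² + 16*N) + N = C² + 17*N)
x = 3709/29750 (x = 86/(0² + 17*28) + 7/(-125) = 86/(0 + 476) + 7*(-1/125) = 86/476 - 7/125 = 86*(1/476) - 7/125 = 43/238 - 7/125 = 3709/29750 ≈ 0.12467)
-469*(-246 + x) = -469*(-246 + 3709/29750) = -469*(-7314791/29750) = 490090997/4250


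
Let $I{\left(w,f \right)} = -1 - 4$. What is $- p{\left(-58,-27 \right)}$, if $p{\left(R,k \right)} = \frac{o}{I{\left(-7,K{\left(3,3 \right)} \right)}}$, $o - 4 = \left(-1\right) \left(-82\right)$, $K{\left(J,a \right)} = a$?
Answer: $\frac{86}{5} \approx 17.2$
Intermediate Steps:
$o = 86$ ($o = 4 - -82 = 4 + 82 = 86$)
$I{\left(w,f \right)} = -5$
$p{\left(R,k \right)} = - \frac{86}{5}$ ($p{\left(R,k \right)} = \frac{86}{-5} = 86 \left(- \frac{1}{5}\right) = - \frac{86}{5}$)
$- p{\left(-58,-27 \right)} = \left(-1\right) \left(- \frac{86}{5}\right) = \frac{86}{5}$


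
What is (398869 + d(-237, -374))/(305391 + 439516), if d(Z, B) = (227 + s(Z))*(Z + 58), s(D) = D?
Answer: 400659/744907 ≈ 0.53786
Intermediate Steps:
d(Z, B) = (58 + Z)*(227 + Z) (d(Z, B) = (227 + Z)*(Z + 58) = (227 + Z)*(58 + Z) = (58 + Z)*(227 + Z))
(398869 + d(-237, -374))/(305391 + 439516) = (398869 + (13166 + (-237)² + 285*(-237)))/(305391 + 439516) = (398869 + (13166 + 56169 - 67545))/744907 = (398869 + 1790)*(1/744907) = 400659*(1/744907) = 400659/744907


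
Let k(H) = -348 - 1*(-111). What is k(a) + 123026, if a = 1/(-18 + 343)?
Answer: 122789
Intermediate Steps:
a = 1/325 ≈ 0.0030769
k(H) = -237 (k(H) = -348 + 111 = -237)
k(a) + 123026 = -237 + 123026 = 122789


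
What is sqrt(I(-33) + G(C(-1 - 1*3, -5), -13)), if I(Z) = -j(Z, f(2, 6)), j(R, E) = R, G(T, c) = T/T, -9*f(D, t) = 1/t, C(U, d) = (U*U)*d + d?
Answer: sqrt(34) ≈ 5.8309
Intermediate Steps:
C(U, d) = d + d*U**2 (C(U, d) = U**2*d + d = d*U**2 + d = d + d*U**2)
f(D, t) = -1/(9*t)
G(T, c) = 1
I(Z) = -Z
sqrt(I(-33) + G(C(-1 - 1*3, -5), -13)) = sqrt(-1*(-33) + 1) = sqrt(33 + 1) = sqrt(34)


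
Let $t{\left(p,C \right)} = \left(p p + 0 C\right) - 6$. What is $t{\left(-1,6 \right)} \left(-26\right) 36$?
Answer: $4680$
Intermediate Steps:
$t{\left(p,C \right)} = -6 + p^{2}$ ($t{\left(p,C \right)} = \left(p^{2} + 0\right) - 6 = p^{2} - 6 = -6 + p^{2}$)
$t{\left(-1,6 \right)} \left(-26\right) 36 = \left(-6 + \left(-1\right)^{2}\right) \left(-26\right) 36 = \left(-6 + 1\right) \left(-26\right) 36 = \left(-5\right) \left(-26\right) 36 = 130 \cdot 36 = 4680$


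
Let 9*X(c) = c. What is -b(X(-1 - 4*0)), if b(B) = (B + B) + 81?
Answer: -727/9 ≈ -80.778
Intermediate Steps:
X(c) = c/9
b(B) = 81 + 2*B (b(B) = 2*B + 81 = 81 + 2*B)
-b(X(-1 - 4*0)) = -(81 + 2*((-1 - 4*0)/9)) = -(81 + 2*((-1 + 0)/9)) = -(81 + 2*((⅑)*(-1))) = -(81 + 2*(-⅑)) = -(81 - 2/9) = -1*727/9 = -727/9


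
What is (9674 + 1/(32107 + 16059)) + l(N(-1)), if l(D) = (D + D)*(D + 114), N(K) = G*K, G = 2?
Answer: 444379517/48166 ≈ 9226.0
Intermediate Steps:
N(K) = 2*K
l(D) = 2*D*(114 + D) (l(D) = (2*D)*(114 + D) = 2*D*(114 + D))
(9674 + 1/(32107 + 16059)) + l(N(-1)) = (9674 + 1/(32107 + 16059)) + 2*(2*(-1))*(114 + 2*(-1)) = (9674 + 1/48166) + 2*(-2)*(114 - 2) = (9674 + 1/48166) + 2*(-2)*112 = 465957885/48166 - 448 = 444379517/48166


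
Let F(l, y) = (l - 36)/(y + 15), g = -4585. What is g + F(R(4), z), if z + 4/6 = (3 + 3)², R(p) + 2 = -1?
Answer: -692452/151 ≈ -4585.8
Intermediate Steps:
R(p) = -3 (R(p) = -2 - 1 = -3)
z = 106/3 (z = -⅔ + (3 + 3)² = -⅔ + 6² = -⅔ + 36 = 106/3 ≈ 35.333)
F(l, y) = (-36 + l)/(15 + y)
g + F(R(4), z) = -4585 + (-36 - 3)/(15 + 106/3) = -4585 - 39/(151/3) = -4585 + (3/151)*(-39) = -4585 - 117/151 = -692452/151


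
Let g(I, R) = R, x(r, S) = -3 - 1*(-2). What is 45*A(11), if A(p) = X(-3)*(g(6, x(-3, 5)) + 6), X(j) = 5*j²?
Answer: 10125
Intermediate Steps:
x(r, S) = -1 (x(r, S) = -3 + 2 = -1)
A(p) = 225 (A(p) = (5*(-3)²)*(-1 + 6) = (5*9)*5 = 45*5 = 225)
45*A(11) = 45*225 = 10125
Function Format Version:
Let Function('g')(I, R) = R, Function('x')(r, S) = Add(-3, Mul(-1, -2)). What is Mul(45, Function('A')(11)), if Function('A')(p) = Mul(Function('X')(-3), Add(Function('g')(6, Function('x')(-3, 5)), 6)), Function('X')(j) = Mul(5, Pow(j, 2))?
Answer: 10125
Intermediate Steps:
Function('x')(r, S) = -1 (Function('x')(r, S) = Add(-3, 2) = -1)
Function('A')(p) = 225 (Function('A')(p) = Mul(Mul(5, Pow(-3, 2)), Add(-1, 6)) = Mul(Mul(5, 9), 5) = Mul(45, 5) = 225)
Mul(45, Function('A')(11)) = Mul(45, 225) = 10125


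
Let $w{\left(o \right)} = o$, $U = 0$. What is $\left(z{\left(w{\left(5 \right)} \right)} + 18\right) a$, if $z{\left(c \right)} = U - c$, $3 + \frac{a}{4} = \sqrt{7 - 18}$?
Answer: $-156 + 52 i \sqrt{11} \approx -156.0 + 172.46 i$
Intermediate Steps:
$a = -12 + 4 i \sqrt{11}$ ($a = -12 + 4 \sqrt{7 - 18} = -12 + 4 \sqrt{-11} = -12 + 4 i \sqrt{11} \approx -12.0 + 13.266 i$)
$z{\left(c \right)} = - c$ ($z{\left(c \right)} = 0 - c = - c$)
$\left(z{\left(w{\left(5 \right)} \right)} + 18\right) a = \left(\left(-1\right) 5 + 18\right) \left(-12 + 4 i \sqrt{11}\right) = \left(-5 + 18\right) \left(-12 + 4 i \sqrt{11}\right) = 13 \left(-12 + 4 i \sqrt{11}\right) = -156 + 52 i \sqrt{11}$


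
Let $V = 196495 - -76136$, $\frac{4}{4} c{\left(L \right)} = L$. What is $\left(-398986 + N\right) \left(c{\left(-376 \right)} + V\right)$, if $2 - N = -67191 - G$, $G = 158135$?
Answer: $-47279258790$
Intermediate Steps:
$N = 225328$ ($N = 2 - \left(-67191 - 158135\right) = 2 - -225326 = 2 + 225326 = 225328$)
$c{\left(L \right)} = L$
$V = 272631$ ($V = 196495 + 76136 = 272631$)
$\left(-398986 + N\right) \left(c{\left(-376 \right)} + V\right) = \left(-398986 + 225328\right) \left(-376 + 272631\right) = \left(-173658\right) 272255 = -47279258790$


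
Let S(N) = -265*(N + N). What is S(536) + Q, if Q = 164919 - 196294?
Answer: -315455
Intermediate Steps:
Q = -31375
S(N) = -530*N
S(536) + Q = -530*536 - 31375 = -284080 - 31375 = -315455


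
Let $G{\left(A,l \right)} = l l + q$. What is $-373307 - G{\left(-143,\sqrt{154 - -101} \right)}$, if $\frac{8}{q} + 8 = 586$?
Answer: $- \frac{107959422}{289} \approx -3.7356 \cdot 10^{5}$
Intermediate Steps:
$q = \frac{4}{289}$ ($q = \frac{8}{-8 + 586} = \frac{8}{578} = 8 \cdot \frac{1}{578} = \frac{4}{289} \approx 0.013841$)
$G{\left(A,l \right)} = \frac{4}{289} + l^{2}$ ($G{\left(A,l \right)} = l l + \frac{4}{289} = l^{2} + \frac{4}{289} = \frac{4}{289} + l^{2}$)
$-373307 - G{\left(-143,\sqrt{154 - -101} \right)} = -373307 - \left(\frac{4}{289} + \left(\sqrt{154 - -101}\right)^{2}\right) = -373307 - \left(\frac{4}{289} + \left(\sqrt{154 + \left(-48 + 149\right)}\right)^{2}\right) = -373307 - \left(\frac{4}{289} + \left(\sqrt{154 + 101}\right)^{2}\right) = -373307 - \left(\frac{4}{289} + \left(\sqrt{255}\right)^{2}\right) = -373307 - \left(\frac{4}{289} + 255\right) = -373307 - \frac{73699}{289} = - \frac{107959422}{289}$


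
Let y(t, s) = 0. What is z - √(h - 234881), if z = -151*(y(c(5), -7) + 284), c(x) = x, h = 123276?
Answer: -42884 - I*√111605 ≈ -42884.0 - 334.07*I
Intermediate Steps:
z = -42884 (z = -151*(0 + 284) = -151*284 = -42884)
z - √(h - 234881) = -42884 - √(123276 - 234881) = -42884 - √(-111605) = -42884 - I*√111605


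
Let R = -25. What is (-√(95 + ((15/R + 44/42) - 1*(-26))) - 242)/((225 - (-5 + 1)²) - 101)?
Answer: -121/54 - √83685/2835 ≈ -2.3428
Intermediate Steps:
(-√(95 + ((15/R + 44/42) - 1*(-26))) - 242)/((225 - (-5 + 1)²) - 101) = (-√(95 + ((15/(-25) + 44/42) - 1*(-26))) - 242)/((225 - (-5 + 1)²) - 101) = (-√(95 + ((15*(-1/25) + 44*(1/42)) + 26)) - 242)/((225 - 1*(-4)²) - 101) = (-√(95 + ((-⅗ + 22/21) + 26)) - 242)/((225 - 1*16) - 101) = (-√(95 + (47/105 + 26)) - 242)/((225 - 16) - 101) = (-√(95 + 2777/105) - 242)/(209 - 101) = (-√(12752/105) - 242)/108 = (-4*√83685/105 - 242)*(1/108) = (-242 - 4*√83685/105)*(1/108) = -121/54 - √83685/2835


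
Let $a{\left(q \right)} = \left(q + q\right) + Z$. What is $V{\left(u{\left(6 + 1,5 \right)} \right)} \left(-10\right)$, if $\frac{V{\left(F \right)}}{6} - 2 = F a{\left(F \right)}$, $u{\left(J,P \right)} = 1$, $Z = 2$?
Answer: $-360$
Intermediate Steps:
$a{\left(q \right)} = 2 + 2 q$ ($a{\left(q \right)} = \left(q + q\right) + 2 = 2 q + 2 = 2 + 2 q$)
$V{\left(F \right)} = 12 + 6 F \left(2 + 2 F\right)$
$V{\left(u{\left(6 + 1,5 \right)} \right)} \left(-10\right) = \left(12 + 12 \cdot 1 \left(1 + 1\right)\right) \left(-10\right) = \left(12 + 12 \cdot 1 \cdot 2\right) \left(-10\right) = \left(12 + 24\right) \left(-10\right) = 36 \left(-10\right) = -360$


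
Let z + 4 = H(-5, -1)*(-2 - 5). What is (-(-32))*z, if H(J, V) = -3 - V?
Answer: 320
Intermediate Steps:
z = 10 (z = -4 + (-3 - 1*(-1))*(-2 - 5) = -4 + (-3 + 1)*(-7) = -4 - 2*(-7) = -4 + 14 = 10)
(-(-32))*z = -(-32)*10 = -32*(-1)*10 = 32*10 = 320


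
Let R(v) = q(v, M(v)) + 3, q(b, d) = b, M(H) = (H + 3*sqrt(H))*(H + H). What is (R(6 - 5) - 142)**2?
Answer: 19044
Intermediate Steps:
M(H) = 2*H*(H + 3*sqrt(H)) (M(H) = (H + 3*sqrt(H))*(2*H) = 2*H*(H + 3*sqrt(H)))
R(v) = 3 + v (R(v) = v + 3 = 3 + v)
(R(6 - 5) - 142)**2 = ((3 + (6 - 5)) - 142)**2 = ((3 + 1) - 142)**2 = (4 - 142)**2 = (-138)**2 = 19044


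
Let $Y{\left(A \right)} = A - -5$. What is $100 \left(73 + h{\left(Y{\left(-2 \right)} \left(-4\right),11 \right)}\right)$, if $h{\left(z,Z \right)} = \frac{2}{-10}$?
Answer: $7280$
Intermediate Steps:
$Y{\left(A \right)} = 5 + A$ ($Y{\left(A \right)} = A + 5 = 5 + A$)
$h{\left(z,Z \right)} = - \frac{1}{5}$ ($h{\left(z,Z \right)} = 2 \left(- \frac{1}{10}\right) = - \frac{1}{5}$)
$100 \left(73 + h{\left(Y{\left(-2 \right)} \left(-4\right),11 \right)}\right) = 100 \left(73 - \frac{1}{5}\right) = 100 \cdot \frac{364}{5} = 7280$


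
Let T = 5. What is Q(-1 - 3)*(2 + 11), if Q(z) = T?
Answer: 65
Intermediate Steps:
Q(z) = 5
Q(-1 - 3)*(2 + 11) = 5*(2 + 11) = 5*13 = 65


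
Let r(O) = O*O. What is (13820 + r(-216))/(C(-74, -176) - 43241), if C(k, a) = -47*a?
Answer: -60476/34969 ≈ -1.7294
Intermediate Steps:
r(O) = O²
(13820 + r(-216))/(C(-74, -176) - 43241) = (13820 + (-216)²)/(-47*(-176) - 43241) = (13820 + 46656)/(8272 - 43241) = 60476/(-34969) = 60476*(-1/34969) = -60476/34969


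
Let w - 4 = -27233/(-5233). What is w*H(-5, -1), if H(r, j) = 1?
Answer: 48165/5233 ≈ 9.2041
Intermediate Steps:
w = 48165/5233 (w = 4 - 27233/(-5233) = 4 - 27233*(-1/5233) = 4 + 27233/5233 = 48165/5233 ≈ 9.2041)
w*H(-5, -1) = (48165/5233)*1 = 48165/5233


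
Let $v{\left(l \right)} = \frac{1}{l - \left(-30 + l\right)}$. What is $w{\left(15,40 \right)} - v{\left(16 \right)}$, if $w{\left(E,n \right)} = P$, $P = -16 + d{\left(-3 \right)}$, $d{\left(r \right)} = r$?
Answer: $- \frac{571}{30} \approx -19.033$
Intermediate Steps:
$P = -19$ ($P = -16 - 3 = -19$)
$w{\left(E,n \right)} = -19$
$v{\left(l \right)} = \frac{1}{30}$
$w{\left(15,40 \right)} - v{\left(16 \right)} = -19 - \frac{1}{30} = - \frac{571}{30}$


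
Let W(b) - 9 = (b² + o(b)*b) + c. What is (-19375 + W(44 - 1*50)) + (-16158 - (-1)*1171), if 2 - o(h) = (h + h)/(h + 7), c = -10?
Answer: -34411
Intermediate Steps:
o(h) = 2 - 2*h/(7 + h) (o(h) = 2 - (h + h)/(h + 7) = 2 - 2*h/(7 + h))
W(b) = -1 + b² + 14*b/(7 + b) (W(b) = 9 + ((b² + (14/(7 + b))*b) - 10) = 9 + ((b² + 14*b/(7 + b)) - 10) = 9 + (-10 + b² + 14*b/(7 + b)) = -1 + b² + 14*b/(7 + b))
(-19375 + W(44 - 1*50)) + (-16158 - (-1)*1171) = (-19375 + (14*(44 - 1*50) + (-1 + (44 - 1*50)²)*(7 + (44 - 1*50)))/(7 + (44 - 1*50))) + (-16158 - (-1)*1171) = (-19375 + (14*(44 - 50) + (-1 + (44 - 50)²)*(7 + (44 - 50)))/(7 + (44 - 50))) + (-16158 - 1*(-1171)) = (-19375 + (14*(-6) + (-1 + (-6)²)*(7 - 6))/(7 - 6)) + (-16158 + 1171) = (-19375 + (-84 + (-1 + 36)*1)/1) - 14987 = (-19375 + 1*(-84 + 35*1)) - 14987 = (-19375 + 1*(-84 + 35)) - 14987 = (-19375 + 1*(-49)) - 14987 = (-19375 - 49) - 14987 = -19424 - 14987 = -34411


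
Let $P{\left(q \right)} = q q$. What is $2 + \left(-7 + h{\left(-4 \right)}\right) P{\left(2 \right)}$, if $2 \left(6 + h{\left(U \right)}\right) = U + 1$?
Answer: $-56$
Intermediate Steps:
$P{\left(q \right)} = q^{2}$
$h{\left(U \right)} = - \frac{11}{2} + \frac{U}{2}$ ($h{\left(U \right)} = -6 + \frac{U + 1}{2} = -6 + \frac{1 + U}{2} = -6 + \left(\frac{1}{2} + \frac{U}{2}\right) = - \frac{11}{2} + \frac{U}{2}$)
$2 + \left(-7 + h{\left(-4 \right)}\right) P{\left(2 \right)} = 2 + \left(-7 + \left(- \frac{11}{2} + \frac{1}{2} \left(-4\right)\right)\right) 2^{2} = 2 + \left(-7 - \frac{15}{2}\right) 4 = 2 - 58 = -56$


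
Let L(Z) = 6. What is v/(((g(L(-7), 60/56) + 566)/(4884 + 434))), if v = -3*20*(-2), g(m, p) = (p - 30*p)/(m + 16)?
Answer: 196553280/173893 ≈ 1130.3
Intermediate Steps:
g(m, p) = -29*p/(16 + m) (g(m, p) = (-29*p)/(16 + m) = -29*p/(16 + m))
v = 120 (v = -60*(-2) = 120)
v/(((g(L(-7), 60/56) + 566)/(4884 + 434))) = 120/(((-29*60/56/(16 + 6) + 566)/(4884 + 434))) = 120/(((-29*60*(1/56)/22 + 566)/5318)) = 120/(((-29*15/14*1/22 + 566)*(1/5318))) = 120/(((-435/308 + 566)*(1/5318))) = 120/(((173893/308)*(1/5318))) = 120/(173893/1637944) = 120*(1637944/173893) = 196553280/173893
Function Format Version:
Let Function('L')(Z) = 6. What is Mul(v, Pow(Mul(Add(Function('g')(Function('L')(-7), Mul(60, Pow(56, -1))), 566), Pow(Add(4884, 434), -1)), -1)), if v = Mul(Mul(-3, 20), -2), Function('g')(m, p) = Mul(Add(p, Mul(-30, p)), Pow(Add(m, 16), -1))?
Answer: Rational(196553280, 173893) ≈ 1130.3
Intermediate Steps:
Function('g')(m, p) = Mul(-29, p, Pow(Add(16, m), -1)) (Function('g')(m, p) = Mul(Mul(-29, p), Pow(Add(16, m), -1)) = Mul(-29, p, Pow(Add(16, m), -1)))
v = 120 (v = Mul(-60, -2) = 120)
Mul(v, Pow(Mul(Add(Function('g')(Function('L')(-7), Mul(60, Pow(56, -1))), 566), Pow(Add(4884, 434), -1)), -1)) = Mul(120, Pow(Mul(Add(Mul(-29, Mul(60, Pow(56, -1)), Pow(Add(16, 6), -1)), 566), Pow(Add(4884, 434), -1)), -1)) = Mul(120, Pow(Mul(Add(Mul(-29, Mul(60, Rational(1, 56)), Pow(22, -1)), 566), Pow(5318, -1)), -1)) = Mul(120, Pow(Mul(Add(Mul(-29, Rational(15, 14), Rational(1, 22)), 566), Rational(1, 5318)), -1)) = Mul(120, Pow(Mul(Add(Rational(-435, 308), 566), Rational(1, 5318)), -1)) = Mul(120, Pow(Mul(Rational(173893, 308), Rational(1, 5318)), -1)) = Mul(120, Pow(Rational(173893, 1637944), -1)) = Mul(120, Rational(1637944, 173893)) = Rational(196553280, 173893)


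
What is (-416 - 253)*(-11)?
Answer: 7359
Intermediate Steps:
(-416 - 253)*(-11) = -669*(-11) = 7359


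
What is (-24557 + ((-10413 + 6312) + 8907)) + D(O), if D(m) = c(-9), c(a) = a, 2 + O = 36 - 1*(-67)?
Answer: -19760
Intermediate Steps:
O = 101 (O = -2 + (36 - 1*(-67)) = -2 + (36 + 67) = -2 + 103 = 101)
D(m) = -9
(-24557 + ((-10413 + 6312) + 8907)) + D(O) = (-24557 + ((-10413 + 6312) + 8907)) - 9 = (-24557 + (-4101 + 8907)) - 9 = (-24557 + 4806) - 9 = -19751 - 9 = -19760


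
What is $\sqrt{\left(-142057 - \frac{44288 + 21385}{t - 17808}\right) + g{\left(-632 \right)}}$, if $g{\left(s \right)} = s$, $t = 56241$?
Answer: $\frac{i \sqrt{23418644693370}}{12811} \approx 377.74 i$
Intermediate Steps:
$\sqrt{\left(-142057 - \frac{44288 + 21385}{t - 17808}\right) + g{\left(-632 \right)}} = \sqrt{\left(-142057 - \frac{44288 + 21385}{56241 - 17808}\right) - 632} = \sqrt{\left(-142057 - \frac{65673}{38433}\right) - 632} = \sqrt{\left(-142057 - 65673 \cdot \frac{1}{38433}\right) - 632} = \sqrt{\left(-142057 - \frac{21891}{12811}\right) - 632} = \sqrt{- \frac{1819914118}{12811} - 632} = \sqrt{- \frac{1828010670}{12811}} = \frac{i \sqrt{23418644693370}}{12811}$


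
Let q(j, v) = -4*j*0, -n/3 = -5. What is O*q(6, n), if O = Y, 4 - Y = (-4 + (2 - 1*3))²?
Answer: 0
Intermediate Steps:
n = 15 (n = -3*(-5) = 15)
Y = -21 (Y = 4 - (-4 + (2 - 1*3))² = 4 - (-4 + (2 - 3))² = 4 - (-4 - 1)² = 4 - 1*(-5)² = 4 - 1*25 = 4 - 25 = -21)
O = -21
q(j, v) = 0
O*q(6, n) = -21*0 = 0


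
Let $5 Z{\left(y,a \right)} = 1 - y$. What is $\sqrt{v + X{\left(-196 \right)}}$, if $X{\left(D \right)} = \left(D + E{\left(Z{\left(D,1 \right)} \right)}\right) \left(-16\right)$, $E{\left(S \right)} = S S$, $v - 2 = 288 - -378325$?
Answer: $\frac{\sqrt{8922831}}{5} \approx 597.42$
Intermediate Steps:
$Z{\left(y,a \right)} = \frac{1}{5} - \frac{y}{5}$ ($Z{\left(y,a \right)} = \frac{1 - y}{5} = \frac{1}{5} - \frac{y}{5}$)
$v = 378615$ ($v = 2 + \left(288 - -378325\right) = 2 + \left(288 + 378325\right) = 2 + 378613 = 378615$)
$E{\left(S \right)} = S^{2}$
$X{\left(D \right)} = - 16 D - 16 \left(\frac{1}{5} - \frac{D}{5}\right)^{2}$ ($X{\left(D \right)} = \left(D + \left(\frac{1}{5} - \frac{D}{5}\right)^{2}\right) \left(-16\right) = - 16 D - 16 \left(\frac{1}{5} - \frac{D}{5}\right)^{2}$)
$\sqrt{v + X{\left(-196 \right)}} = \sqrt{378615 - \left(-3136 + \frac{16 \left(-1 - 196\right)^{2}}{25}\right)} = \sqrt{378615 + \left(3136 - \frac{16 \left(-197\right)^{2}}{25}\right)} = \sqrt{378615 + \left(3136 - \frac{620944}{25}\right)} = \sqrt{378615 - \frac{542544}{25}} = \sqrt{\frac{8922831}{25}} = \frac{\sqrt{8922831}}{5}$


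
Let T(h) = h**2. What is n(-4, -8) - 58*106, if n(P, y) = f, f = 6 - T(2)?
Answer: -6146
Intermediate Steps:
f = 2 (f = 6 - 1*2**2 = 6 - 1*4 = 6 - 4 = 2)
n(P, y) = 2
n(-4, -8) - 58*106 = 2 - 58*106 = 2 - 6148 = -6146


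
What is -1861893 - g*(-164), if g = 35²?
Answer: -1660993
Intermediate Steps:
g = 1225
-1861893 - g*(-164) = -1861893 - 1225*(-164) = -1861893 - 1*(-200900) = -1861893 + 200900 = -1660993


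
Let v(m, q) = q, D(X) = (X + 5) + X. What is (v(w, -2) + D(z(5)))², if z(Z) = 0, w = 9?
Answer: 9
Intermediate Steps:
D(X) = 5 + 2*X (D(X) = (5 + X) + X = 5 + 2*X)
(v(w, -2) + D(z(5)))² = (-2 + (5 + 2*0))² = (-2 + (5 + 0))² = (-2 + 5)² = 3² = 9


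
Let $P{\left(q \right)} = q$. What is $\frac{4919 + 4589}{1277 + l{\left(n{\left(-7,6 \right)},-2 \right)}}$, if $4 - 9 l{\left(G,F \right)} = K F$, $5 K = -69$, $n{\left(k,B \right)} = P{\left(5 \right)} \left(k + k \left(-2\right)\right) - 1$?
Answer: $\frac{427860}{57347} \approx 7.4609$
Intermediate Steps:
$n{\left(k,B \right)} = -1 - 5 k$ ($n{\left(k,B \right)} = 5 \left(k + k \left(-2\right)\right) - 1 = 5 \left(k - 2 k\right) - 1 = 5 \left(- k\right) - 1 = - 5 k - 1 = -1 - 5 k$)
$K = - \frac{69}{5}$ ($K = \frac{1}{5} \left(-69\right) = - \frac{69}{5} \approx -13.8$)
$l{\left(G,F \right)} = \frac{4}{9} + \frac{23 F}{15}$ ($l{\left(G,F \right)} = \frac{4}{9} - \frac{\left(- \frac{69}{5}\right) F}{9} = \frac{4}{9} + \frac{23 F}{15}$)
$\frac{4919 + 4589}{1277 + l{\left(n{\left(-7,6 \right)},-2 \right)}} = \frac{4919 + 4589}{1277 + \left(\frac{4}{9} + \frac{23}{15} \left(-2\right)\right)} = \frac{9508}{1277 + \left(\frac{4}{9} - \frac{46}{15}\right)} = \frac{9508}{1277 - \frac{118}{45}} = \frac{9508}{\frac{57347}{45}} = 9508 \cdot \frac{45}{57347} = \frac{427860}{57347}$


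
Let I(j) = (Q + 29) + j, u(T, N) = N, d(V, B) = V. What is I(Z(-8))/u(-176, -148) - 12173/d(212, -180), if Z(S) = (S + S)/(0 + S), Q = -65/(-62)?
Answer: -28030173/486328 ≈ -57.636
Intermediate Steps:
Q = 65/62 (Q = -65*(-1/62) = 65/62 ≈ 1.0484)
Z(S) = 2 (Z(S) = (2*S)/S = 2)
I(j) = 1863/62 + j (I(j) = (65/62 + 29) + j = 1863/62 + j)
I(Z(-8))/u(-176, -148) - 12173/d(212, -180) = (1863/62 + 2)/(-148) - 12173/212 = (1987/62)*(-1/148) - 12173*1/212 = -1987/9176 - 12173/212 = -28030173/486328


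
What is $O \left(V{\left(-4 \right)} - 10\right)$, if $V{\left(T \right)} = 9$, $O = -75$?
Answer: $75$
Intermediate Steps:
$O \left(V{\left(-4 \right)} - 10\right) = - 75 \left(9 - 10\right) = \left(-75\right) \left(-1\right) = 75$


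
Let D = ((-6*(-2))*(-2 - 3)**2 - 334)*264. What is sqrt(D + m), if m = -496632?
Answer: 2*I*sqrt(126402) ≈ 711.06*I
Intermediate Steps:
D = -8976 (D = (12*(-5)**2 - 334)*264 = (12*25 - 334)*264 = (300 - 334)*264 = -34*264 = -8976)
sqrt(D + m) = sqrt(-8976 - 496632) = sqrt(-505608) = 2*I*sqrt(126402)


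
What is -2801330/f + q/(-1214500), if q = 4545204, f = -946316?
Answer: -16053285419/20523228250 ≈ -0.78220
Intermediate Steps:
-2801330/f + q/(-1214500) = -2801330/(-946316) + 4545204/(-1214500) = -2801330*(-1/946316) + 4545204*(-1/1214500) = 200095/67594 - 1136301/303625 = -16053285419/20523228250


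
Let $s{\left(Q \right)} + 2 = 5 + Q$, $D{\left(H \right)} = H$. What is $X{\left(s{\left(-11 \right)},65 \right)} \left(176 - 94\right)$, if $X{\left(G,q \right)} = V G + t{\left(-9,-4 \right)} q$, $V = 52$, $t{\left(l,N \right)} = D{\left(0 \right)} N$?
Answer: $-34112$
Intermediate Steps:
$s{\left(Q \right)} = 3 + Q$ ($s{\left(Q \right)} = -2 + \left(5 + Q\right) = 3 + Q$)
$t{\left(l,N \right)} = 0$ ($t{\left(l,N \right)} = 0 N = 0$)
$X{\left(G,q \right)} = 52 G$ ($X{\left(G,q \right)} = 52 G + 0 q = 52 G + 0 = 52 G$)
$X{\left(s{\left(-11 \right)},65 \right)} \left(176 - 94\right) = 52 \left(3 - 11\right) \left(176 - 94\right) = 52 \left(-8\right) 82 = \left(-416\right) 82 = -34112$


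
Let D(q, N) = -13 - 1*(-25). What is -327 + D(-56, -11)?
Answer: -315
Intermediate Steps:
D(q, N) = 12 (D(q, N) = -13 + 25 = 12)
-327 + D(-56, -11) = -327 + 12 = -315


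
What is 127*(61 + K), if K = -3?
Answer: 7366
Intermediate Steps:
127*(61 + K) = 127*(61 - 3) = 127*58 = 7366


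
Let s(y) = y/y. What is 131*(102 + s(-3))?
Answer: 13493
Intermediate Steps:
s(y) = 1
131*(102 + s(-3)) = 131*(102 + 1) = 131*103 = 13493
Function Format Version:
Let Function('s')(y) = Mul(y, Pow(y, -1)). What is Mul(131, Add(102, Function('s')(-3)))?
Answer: 13493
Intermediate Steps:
Function('s')(y) = 1
Mul(131, Add(102, Function('s')(-3))) = Mul(131, Add(102, 1)) = Mul(131, 103) = 13493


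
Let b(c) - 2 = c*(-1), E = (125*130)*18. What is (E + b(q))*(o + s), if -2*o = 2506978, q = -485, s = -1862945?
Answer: -913074648358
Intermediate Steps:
E = 292500 (E = 16250*18 = 292500)
o = -1253489 (o = -½*2506978 = -1253489)
b(c) = 2 - c (b(c) = 2 + c*(-1) = 2 - c)
(E + b(q))*(o + s) = (292500 + (2 - 1*(-485)))*(-1253489 - 1862945) = (292500 + (2 + 485))*(-3116434) = (292500 + 487)*(-3116434) = 292987*(-3116434) = -913074648358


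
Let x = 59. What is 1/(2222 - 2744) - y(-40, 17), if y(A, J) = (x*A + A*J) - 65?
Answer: 1620809/522 ≈ 3105.0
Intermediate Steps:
y(A, J) = -65 + 59*A + A*J (y(A, J) = (59*A + A*J) - 65 = -65 + 59*A + A*J)
1/(2222 - 2744) - y(-40, 17) = 1/(2222 - 2744) - (-65 + 59*(-40) - 40*17) = 1/(-522) - (-65 - 2360 - 680) = -1/522 - 1*(-3105) = -1/522 + 3105 = 1620809/522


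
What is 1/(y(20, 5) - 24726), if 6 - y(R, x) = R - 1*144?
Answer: -1/24596 ≈ -4.0657e-5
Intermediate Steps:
y(R, x) = 150 - R (y(R, x) = 6 - (R - 1*144) = 6 - (R - 144) = 6 - (-144 + R) = 6 + (144 - R) = 150 - R)
1/(y(20, 5) - 24726) = 1/((150 - 1*20) - 24726) = 1/((150 - 20) - 24726) = 1/(130 - 24726) = 1/(-24596) = -1/24596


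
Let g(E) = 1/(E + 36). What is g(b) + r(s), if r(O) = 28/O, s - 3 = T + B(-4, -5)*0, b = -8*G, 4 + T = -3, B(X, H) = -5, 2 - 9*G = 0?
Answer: -2147/308 ≈ -6.9708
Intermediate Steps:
G = 2/9 (G = 2/9 - ⅑*0 = 2/9 + 0 = 2/9 ≈ 0.22222)
T = -7 (T = -4 - 3 = -7)
b = -16/9 (b = -8*2/9 = -16/9 ≈ -1.7778)
g(E) = 1/(36 + E)
s = -4 (s = 3 + (-7 - 5*0) = 3 + (-7 + 0) = 3 - 7 = -4)
g(b) + r(s) = 1/(36 - 16/9) + 28/(-4) = 1/(308/9) + 28*(-¼) = 9/308 - 7 = -2147/308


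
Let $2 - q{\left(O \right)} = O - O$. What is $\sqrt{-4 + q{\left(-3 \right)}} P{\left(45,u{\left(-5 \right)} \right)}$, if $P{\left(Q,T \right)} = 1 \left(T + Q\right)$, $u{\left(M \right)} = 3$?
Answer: $48 i \sqrt{2} \approx 67.882 i$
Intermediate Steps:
$q{\left(O \right)} = 2$ ($q{\left(O \right)} = 2 - \left(O - O\right) = 2 - 0 = 2 + 0 = 2$)
$P{\left(Q,T \right)} = Q + T$ ($P{\left(Q,T \right)} = 1 \left(Q + T\right) = Q + T$)
$\sqrt{-4 + q{\left(-3 \right)}} P{\left(45,u{\left(-5 \right)} \right)} = \sqrt{-4 + 2} \left(45 + 3\right) = \sqrt{-2} \cdot 48 = i \sqrt{2} \cdot 48 = 48 i \sqrt{2}$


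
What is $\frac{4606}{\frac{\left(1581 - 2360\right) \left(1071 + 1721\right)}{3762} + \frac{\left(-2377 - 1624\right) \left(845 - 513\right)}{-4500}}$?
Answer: $- \frac{56999250}{3501587} \approx -16.278$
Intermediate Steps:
$\frac{4606}{\frac{\left(1581 - 2360\right) \left(1071 + 1721\right)}{3762} + \frac{\left(-2377 - 1624\right) \left(845 - 513\right)}{-4500}} = \frac{4606}{\left(-779\right) 2792 \cdot \frac{1}{3762} + \left(-4001\right) 332 \left(- \frac{1}{4500}\right)} = \frac{4606}{\left(-2174968\right) \frac{1}{3762} - - \frac{332083}{1125}} = \frac{4606}{- \frac{57236}{99} + \frac{332083}{1125}} = \frac{4606}{- \frac{3501587}{12375}} = 4606 \left(- \frac{12375}{3501587}\right) = - \frac{56999250}{3501587}$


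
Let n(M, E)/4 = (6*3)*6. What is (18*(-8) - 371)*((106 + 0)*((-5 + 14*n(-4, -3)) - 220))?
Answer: -317877570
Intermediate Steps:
n(M, E) = 432 (n(M, E) = 4*((6*3)*6) = 4*(18*6) = 4*108 = 432)
(18*(-8) - 371)*((106 + 0)*((-5 + 14*n(-4, -3)) - 220)) = (18*(-8) - 371)*((106 + 0)*((-5 + 14*432) - 220)) = (-144 - 371)*(106*((-5 + 6048) - 220)) = -54590*(6043 - 220) = -54590*5823 = -515*617238 = -317877570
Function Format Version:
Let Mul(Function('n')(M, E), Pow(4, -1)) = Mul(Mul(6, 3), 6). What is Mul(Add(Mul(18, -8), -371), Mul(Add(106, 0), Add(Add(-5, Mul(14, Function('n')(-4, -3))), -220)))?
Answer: -317877570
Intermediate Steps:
Function('n')(M, E) = 432 (Function('n')(M, E) = Mul(4, Mul(Mul(6, 3), 6)) = Mul(4, Mul(18, 6)) = Mul(4, 108) = 432)
Mul(Add(Mul(18, -8), -371), Mul(Add(106, 0), Add(Add(-5, Mul(14, Function('n')(-4, -3))), -220))) = Mul(Add(Mul(18, -8), -371), Mul(Add(106, 0), Add(Add(-5, Mul(14, 432)), -220))) = Mul(Add(-144, -371), Mul(106, Add(Add(-5, 6048), -220))) = Mul(-515, Mul(106, Add(6043, -220))) = Mul(-515, Mul(106, 5823)) = Mul(-515, 617238) = -317877570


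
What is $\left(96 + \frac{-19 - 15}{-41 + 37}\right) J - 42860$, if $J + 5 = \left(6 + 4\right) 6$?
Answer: $- \frac{74225}{2} \approx -37113.0$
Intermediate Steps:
$J = 55$ ($J = -5 + \left(6 + 4\right) 6 = -5 + 10 \cdot 6 = -5 + 60 = 55$)
$\left(96 + \frac{-19 - 15}{-41 + 37}\right) J - 42860 = \left(96 + \frac{-19 - 15}{-41 + 37}\right) 55 - 42860 = \left(96 - \frac{34}{-4}\right) 55 - 42860 = \left(96 - - \frac{17}{2}\right) 55 - 42860 = \left(96 + \frac{17}{2}\right) 55 - 42860 = \frac{209}{2} \cdot 55 - 42860 = \frac{11495}{2} - 42860 = - \frac{74225}{2}$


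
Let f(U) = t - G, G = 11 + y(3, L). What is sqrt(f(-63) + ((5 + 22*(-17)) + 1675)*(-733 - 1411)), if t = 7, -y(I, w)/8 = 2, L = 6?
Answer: 2*I*sqrt(700013) ≈ 1673.3*I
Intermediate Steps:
y(I, w) = -16 (y(I, w) = -8*2 = -16)
G = -5 (G = 11 - 16 = -5)
f(U) = 12 (f(U) = 7 - 1*(-5) = 7 + 5 = 12)
sqrt(f(-63) + ((5 + 22*(-17)) + 1675)*(-733 - 1411)) = sqrt(12 + ((5 + 22*(-17)) + 1675)*(-733 - 1411)) = sqrt(12 + ((5 - 374) + 1675)*(-2144)) = sqrt(12 + (-369 + 1675)*(-2144)) = sqrt(12 + 1306*(-2144)) = sqrt(12 - 2800064) = sqrt(-2800052) = 2*I*sqrt(700013)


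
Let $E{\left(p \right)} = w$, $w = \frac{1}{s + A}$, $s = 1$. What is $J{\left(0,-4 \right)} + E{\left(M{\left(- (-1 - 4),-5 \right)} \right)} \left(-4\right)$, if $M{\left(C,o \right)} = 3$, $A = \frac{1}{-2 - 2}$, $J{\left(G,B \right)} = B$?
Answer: $- \frac{28}{3} \approx -9.3333$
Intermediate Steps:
$A = - \frac{1}{4}$ ($A = \frac{1}{-4} = - \frac{1}{4} \approx -0.25$)
$w = \frac{4}{3}$ ($w = \frac{1}{1 - \frac{1}{4}} = \frac{1}{\frac{3}{4}} = \frac{4}{3} \approx 1.3333$)
$E{\left(p \right)} = \frac{4}{3}$
$J{\left(0,-4 \right)} + E{\left(M{\left(- (-1 - 4),-5 \right)} \right)} \left(-4\right) = -4 + \frac{4}{3} \left(-4\right) = -4 - \frac{16}{3} = - \frac{28}{3}$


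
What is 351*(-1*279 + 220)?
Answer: -20709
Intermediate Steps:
351*(-1*279 + 220) = 351*(-279 + 220) = 351*(-59) = -20709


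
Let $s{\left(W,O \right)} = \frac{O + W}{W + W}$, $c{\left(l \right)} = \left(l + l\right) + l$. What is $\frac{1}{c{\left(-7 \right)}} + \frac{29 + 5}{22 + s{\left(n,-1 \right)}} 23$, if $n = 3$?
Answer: $\frac{49199}{1407} \approx 34.967$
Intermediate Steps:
$c{\left(l \right)} = 3 l$ ($c{\left(l \right)} = 2 l + l = 3 l$)
$s{\left(W,O \right)} = \frac{O + W}{2 W}$
$\frac{1}{c{\left(-7 \right)}} + \frac{29 + 5}{22 + s{\left(n,-1 \right)}} 23 = \frac{1}{3 \left(-7\right)} + \frac{29 + 5}{22 + \frac{-1 + 3}{2 \cdot 3}} \cdot 23 = \frac{1}{-21} + \frac{34}{22 + \frac{1}{2} \cdot \frac{1}{3} \cdot 2} \cdot 23 = - \frac{1}{21} + \frac{34}{22 + \frac{1}{3}} \cdot 23 = - \frac{1}{21} + \frac{34}{\frac{67}{3}} \cdot 23 = - \frac{1}{21} + 34 \cdot \frac{3}{67} \cdot 23 = - \frac{1}{21} + \frac{102}{67} \cdot 23 = - \frac{1}{21} + \frac{2346}{67} = \frac{49199}{1407}$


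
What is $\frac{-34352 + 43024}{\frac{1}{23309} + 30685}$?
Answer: $\frac{101067824}{357618333} \approx 0.28261$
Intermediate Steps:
$\frac{-34352 + 43024}{\frac{1}{23309} + 30685} = \frac{8672}{\frac{1}{23309} + 30685} = \frac{8672}{\frac{715236666}{23309}} = 8672 \cdot \frac{23309}{715236666} = \frac{101067824}{357618333}$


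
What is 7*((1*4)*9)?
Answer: 252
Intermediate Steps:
7*((1*4)*9) = 7*(4*9) = 7*36 = 252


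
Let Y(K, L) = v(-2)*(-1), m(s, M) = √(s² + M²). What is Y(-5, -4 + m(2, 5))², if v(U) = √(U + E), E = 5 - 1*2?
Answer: 1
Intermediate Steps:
E = 3 (E = 5 - 2 = 3)
v(U) = √(3 + U) (v(U) = √(U + 3) = √(3 + U))
m(s, M) = √(M² + s²)
Y(K, L) = -1 (Y(K, L) = √(3 - 2)*(-1) = √1*(-1) = 1*(-1) = -1)
Y(-5, -4 + m(2, 5))² = (-1)² = 1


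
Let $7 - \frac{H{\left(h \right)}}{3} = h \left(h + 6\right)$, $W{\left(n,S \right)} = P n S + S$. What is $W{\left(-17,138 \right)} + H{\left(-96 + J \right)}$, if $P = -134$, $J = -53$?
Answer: $250602$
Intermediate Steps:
$W{\left(n,S \right)} = S - 134 S n$ ($W{\left(n,S \right)} = - 134 n S + S = - 134 S n + S = S - 134 S n$)
$H{\left(h \right)} = 21 - 3 h \left(6 + h\right)$ ($H{\left(h \right)} = 21 - 3 h \left(h + 6\right) = 21 - 3 h \left(6 + h\right)$)
$W{\left(-17,138 \right)} + H{\left(-96 + J \right)} = 138 \left(1 - -2278\right) - \left(-21 + 3 \left(-96 - 53\right)^{2} + 18 \left(-96 - 53\right)\right) = 138 \left(1 + 2278\right) - \left(-2703 + 66603\right) = 138 \cdot 2279 + \left(21 + 2682 - 66603\right) = 314502 + \left(21 + 2682 - 66603\right) = 314502 - 63900 = 250602$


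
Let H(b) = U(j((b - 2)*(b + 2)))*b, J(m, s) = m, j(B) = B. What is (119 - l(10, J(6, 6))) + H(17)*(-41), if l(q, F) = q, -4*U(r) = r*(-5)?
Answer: -992789/4 ≈ -2.4820e+5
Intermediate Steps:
U(r) = 5*r/4 (U(r) = -r*(-5)/4 = -(-5)*r/4 = 5*r/4)
H(b) = 5*b*(-2 + b)*(2 + b)/4 (H(b) = (5*((b - 2)*(b + 2))/4)*b = (5*((-2 + b)*(2 + b))/4)*b = (5*(-2 + b)*(2 + b)/4)*b = 5*b*(-2 + b)*(2 + b)/4)
(119 - l(10, J(6, 6))) + H(17)*(-41) = (119 - 1*10) + ((5/4)*17*(-4 + 17²))*(-41) = (119 - 10) + ((5/4)*17*(-4 + 289))*(-41) = 109 + ((5/4)*17*285)*(-41) = 109 + (24225/4)*(-41) = 109 - 993225/4 = -992789/4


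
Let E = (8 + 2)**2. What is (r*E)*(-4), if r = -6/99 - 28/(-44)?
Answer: -7600/33 ≈ -230.30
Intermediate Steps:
r = 19/33 (r = -6*1/99 - 28*(-1/44) = -2/33 + 7/11 = 19/33 ≈ 0.57576)
E = 100 (E = 10**2 = 100)
(r*E)*(-4) = ((19/33)*100)*(-4) = (1900/33)*(-4) = -7600/33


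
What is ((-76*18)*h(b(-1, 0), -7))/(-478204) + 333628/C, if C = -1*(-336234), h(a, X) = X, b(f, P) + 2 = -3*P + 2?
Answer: 19540308416/20098555467 ≈ 0.97222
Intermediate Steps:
b(f, P) = -3*P (b(f, P) = -2 + (-3*P + 2) = -2 + (2 - 3*P) = -3*P)
C = 336234
((-76*18)*h(b(-1, 0), -7))/(-478204) + 333628/C = (-76*18*(-7))/(-478204) + 333628/336234 = -1368*(-7)*(-1/478204) + 333628*(1/336234) = 9576*(-1/478204) + 166814/168117 = -2394/119551 + 166814/168117 = 19540308416/20098555467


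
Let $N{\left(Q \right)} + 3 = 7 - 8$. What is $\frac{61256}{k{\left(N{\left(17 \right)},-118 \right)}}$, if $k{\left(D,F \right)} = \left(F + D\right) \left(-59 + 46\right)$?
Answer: $\frac{2356}{61} \approx 38.623$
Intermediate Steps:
$N{\left(Q \right)} = -4$ ($N{\left(Q \right)} = -3 + \left(7 - 8\right) = -3 - 1 = -4$)
$k{\left(D,F \right)} = - 13 D - 13 F$ ($k{\left(D,F \right)} = \left(D + F\right) \left(-13\right) = - 13 D - 13 F$)
$\frac{61256}{k{\left(N{\left(17 \right)},-118 \right)}} = \frac{61256}{\left(-13\right) \left(-4\right) - -1534} = \frac{61256}{52 + 1534} = \frac{61256}{1586} = 61256 \cdot \frac{1}{1586} = \frac{2356}{61}$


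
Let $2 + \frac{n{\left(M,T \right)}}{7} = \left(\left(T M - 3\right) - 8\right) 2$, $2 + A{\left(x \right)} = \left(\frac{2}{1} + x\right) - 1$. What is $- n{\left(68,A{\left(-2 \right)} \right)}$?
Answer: $3024$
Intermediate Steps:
$A{\left(x \right)} = -1 + x$ ($A{\left(x \right)} = -2 + \left(\left(\frac{2}{1} + x\right) - 1\right) = -2 + \left(\left(2 \cdot 1 + x\right) - 1\right) = -2 + \left(\left(2 + x\right) - 1\right) = -2 + \left(1 + x\right) = -1 + x$)
$n{\left(M,T \right)} = -168 + 14 M T$ ($n{\left(M,T \right)} = -14 + 7 \left(\left(T M - 3\right) - 8\right) 2 = -14 + 7 \left(\left(M T - 3\right) - 8\right) 2 = -14 + 7 \left(\left(-3 + M T\right) - 8\right) 2 = -14 + 7 \left(-11 + M T\right) 2 = -14 + 7 \left(-22 + 2 M T\right) = -14 + \left(-154 + 14 M T\right) = -168 + 14 M T$)
$- n{\left(68,A{\left(-2 \right)} \right)} = - (-168 + 14 \cdot 68 \left(-1 - 2\right)) = - (-168 + 14 \cdot 68 \left(-3\right)) = - (-168 - 2856) = \left(-1\right) \left(-3024\right) = 3024$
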